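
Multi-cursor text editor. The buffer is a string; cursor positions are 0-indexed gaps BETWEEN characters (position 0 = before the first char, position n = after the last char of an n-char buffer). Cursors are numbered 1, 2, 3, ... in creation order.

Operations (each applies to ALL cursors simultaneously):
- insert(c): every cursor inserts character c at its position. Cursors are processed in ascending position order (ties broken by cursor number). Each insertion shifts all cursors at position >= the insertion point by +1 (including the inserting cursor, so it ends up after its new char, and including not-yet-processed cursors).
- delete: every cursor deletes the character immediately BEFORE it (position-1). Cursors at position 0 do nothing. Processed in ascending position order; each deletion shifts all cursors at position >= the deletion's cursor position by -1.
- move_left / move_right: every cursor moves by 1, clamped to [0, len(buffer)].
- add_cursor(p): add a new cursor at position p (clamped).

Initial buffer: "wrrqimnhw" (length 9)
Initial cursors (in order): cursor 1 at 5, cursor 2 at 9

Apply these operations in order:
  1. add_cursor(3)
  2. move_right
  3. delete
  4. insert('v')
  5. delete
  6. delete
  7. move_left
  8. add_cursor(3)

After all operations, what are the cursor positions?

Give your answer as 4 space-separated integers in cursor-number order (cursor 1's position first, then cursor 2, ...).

Answer: 1 2 1 3

Derivation:
After op 1 (add_cursor(3)): buffer="wrrqimnhw" (len 9), cursors c3@3 c1@5 c2@9, authorship .........
After op 2 (move_right): buffer="wrrqimnhw" (len 9), cursors c3@4 c1@6 c2@9, authorship .........
After op 3 (delete): buffer="wrrinh" (len 6), cursors c3@3 c1@4 c2@6, authorship ......
After op 4 (insert('v')): buffer="wrrvivnhv" (len 9), cursors c3@4 c1@6 c2@9, authorship ...3.1..2
After op 5 (delete): buffer="wrrinh" (len 6), cursors c3@3 c1@4 c2@6, authorship ......
After op 6 (delete): buffer="wrn" (len 3), cursors c1@2 c3@2 c2@3, authorship ...
After op 7 (move_left): buffer="wrn" (len 3), cursors c1@1 c3@1 c2@2, authorship ...
After op 8 (add_cursor(3)): buffer="wrn" (len 3), cursors c1@1 c3@1 c2@2 c4@3, authorship ...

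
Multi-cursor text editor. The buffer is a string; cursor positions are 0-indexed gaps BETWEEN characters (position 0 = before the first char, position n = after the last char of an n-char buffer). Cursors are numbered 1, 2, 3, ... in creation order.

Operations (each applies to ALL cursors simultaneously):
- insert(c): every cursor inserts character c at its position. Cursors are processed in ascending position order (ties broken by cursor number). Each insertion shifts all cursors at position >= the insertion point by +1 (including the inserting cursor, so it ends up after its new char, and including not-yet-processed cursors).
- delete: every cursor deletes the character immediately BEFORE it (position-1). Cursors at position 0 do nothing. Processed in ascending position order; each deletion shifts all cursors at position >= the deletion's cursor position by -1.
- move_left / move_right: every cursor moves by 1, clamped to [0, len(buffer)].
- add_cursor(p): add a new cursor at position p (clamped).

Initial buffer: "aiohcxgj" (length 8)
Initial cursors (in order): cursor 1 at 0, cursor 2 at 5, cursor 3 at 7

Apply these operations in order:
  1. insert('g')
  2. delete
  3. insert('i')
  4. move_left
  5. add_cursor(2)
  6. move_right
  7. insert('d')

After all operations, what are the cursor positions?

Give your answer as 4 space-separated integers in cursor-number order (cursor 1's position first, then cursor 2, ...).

Answer: 2 10 14 5

Derivation:
After op 1 (insert('g')): buffer="gaiohcgxggj" (len 11), cursors c1@1 c2@7 c3@10, authorship 1.....2..3.
After op 2 (delete): buffer="aiohcxgj" (len 8), cursors c1@0 c2@5 c3@7, authorship ........
After op 3 (insert('i')): buffer="iaiohcixgij" (len 11), cursors c1@1 c2@7 c3@10, authorship 1.....2..3.
After op 4 (move_left): buffer="iaiohcixgij" (len 11), cursors c1@0 c2@6 c3@9, authorship 1.....2..3.
After op 5 (add_cursor(2)): buffer="iaiohcixgij" (len 11), cursors c1@0 c4@2 c2@6 c3@9, authorship 1.....2..3.
After op 6 (move_right): buffer="iaiohcixgij" (len 11), cursors c1@1 c4@3 c2@7 c3@10, authorship 1.....2..3.
After op 7 (insert('d')): buffer="idaidohcidxgidj" (len 15), cursors c1@2 c4@5 c2@10 c3@14, authorship 11..4...22..33.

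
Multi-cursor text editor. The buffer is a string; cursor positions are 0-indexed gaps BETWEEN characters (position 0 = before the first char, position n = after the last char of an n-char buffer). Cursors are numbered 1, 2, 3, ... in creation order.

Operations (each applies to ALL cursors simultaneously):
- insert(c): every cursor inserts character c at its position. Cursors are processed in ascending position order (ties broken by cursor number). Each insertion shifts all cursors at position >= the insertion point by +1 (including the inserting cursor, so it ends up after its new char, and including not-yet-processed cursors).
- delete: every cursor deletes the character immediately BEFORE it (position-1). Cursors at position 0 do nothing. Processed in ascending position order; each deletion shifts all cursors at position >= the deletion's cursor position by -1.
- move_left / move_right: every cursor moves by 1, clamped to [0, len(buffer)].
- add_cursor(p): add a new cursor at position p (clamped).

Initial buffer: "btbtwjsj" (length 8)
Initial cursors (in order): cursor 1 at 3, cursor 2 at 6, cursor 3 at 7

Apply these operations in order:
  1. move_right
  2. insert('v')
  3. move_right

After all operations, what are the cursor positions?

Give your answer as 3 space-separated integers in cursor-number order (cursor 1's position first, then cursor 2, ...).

Answer: 6 10 11

Derivation:
After op 1 (move_right): buffer="btbtwjsj" (len 8), cursors c1@4 c2@7 c3@8, authorship ........
After op 2 (insert('v')): buffer="btbtvwjsvjv" (len 11), cursors c1@5 c2@9 c3@11, authorship ....1...2.3
After op 3 (move_right): buffer="btbtvwjsvjv" (len 11), cursors c1@6 c2@10 c3@11, authorship ....1...2.3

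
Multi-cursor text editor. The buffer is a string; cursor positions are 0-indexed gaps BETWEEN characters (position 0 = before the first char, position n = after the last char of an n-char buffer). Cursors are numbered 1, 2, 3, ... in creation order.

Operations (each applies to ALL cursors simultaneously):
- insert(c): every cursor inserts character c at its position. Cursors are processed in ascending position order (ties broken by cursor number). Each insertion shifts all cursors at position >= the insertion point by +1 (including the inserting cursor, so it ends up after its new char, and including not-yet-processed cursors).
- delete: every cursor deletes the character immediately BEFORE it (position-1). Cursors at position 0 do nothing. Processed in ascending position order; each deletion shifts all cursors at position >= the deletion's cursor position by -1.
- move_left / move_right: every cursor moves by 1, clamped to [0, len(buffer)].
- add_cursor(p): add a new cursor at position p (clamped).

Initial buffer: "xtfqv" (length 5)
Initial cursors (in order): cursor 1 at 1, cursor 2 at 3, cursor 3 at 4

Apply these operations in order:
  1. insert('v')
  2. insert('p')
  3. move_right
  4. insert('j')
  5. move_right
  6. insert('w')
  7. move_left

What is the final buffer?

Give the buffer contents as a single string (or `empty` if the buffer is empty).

After op 1 (insert('v')): buffer="xvtfvqvv" (len 8), cursors c1@2 c2@5 c3@7, authorship .1..2.3.
After op 2 (insert('p')): buffer="xvptfvpqvpv" (len 11), cursors c1@3 c2@7 c3@10, authorship .11..22.33.
After op 3 (move_right): buffer="xvptfvpqvpv" (len 11), cursors c1@4 c2@8 c3@11, authorship .11..22.33.
After op 4 (insert('j')): buffer="xvptjfvpqjvpvj" (len 14), cursors c1@5 c2@10 c3@14, authorship .11.1.22.233.3
After op 5 (move_right): buffer="xvptjfvpqjvpvj" (len 14), cursors c1@6 c2@11 c3@14, authorship .11.1.22.233.3
After op 6 (insert('w')): buffer="xvptjfwvpqjvwpvjw" (len 17), cursors c1@7 c2@13 c3@17, authorship .11.1.122.2323.33
After op 7 (move_left): buffer="xvptjfwvpqjvwpvjw" (len 17), cursors c1@6 c2@12 c3@16, authorship .11.1.122.2323.33

Answer: xvptjfwvpqjvwpvjw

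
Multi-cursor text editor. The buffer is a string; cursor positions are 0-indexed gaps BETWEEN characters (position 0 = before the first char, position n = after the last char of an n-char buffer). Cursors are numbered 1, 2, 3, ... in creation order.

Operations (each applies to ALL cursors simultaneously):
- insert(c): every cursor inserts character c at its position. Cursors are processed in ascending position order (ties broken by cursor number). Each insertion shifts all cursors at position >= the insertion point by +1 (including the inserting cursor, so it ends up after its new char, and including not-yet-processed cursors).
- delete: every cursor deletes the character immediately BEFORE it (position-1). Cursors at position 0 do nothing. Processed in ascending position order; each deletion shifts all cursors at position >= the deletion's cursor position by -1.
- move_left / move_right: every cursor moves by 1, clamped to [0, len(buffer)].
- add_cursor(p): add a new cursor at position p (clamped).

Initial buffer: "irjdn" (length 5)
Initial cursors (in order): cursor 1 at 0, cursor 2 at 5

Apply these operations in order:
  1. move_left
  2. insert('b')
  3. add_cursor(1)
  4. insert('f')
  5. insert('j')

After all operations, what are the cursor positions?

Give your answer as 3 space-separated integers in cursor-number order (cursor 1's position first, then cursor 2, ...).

After op 1 (move_left): buffer="irjdn" (len 5), cursors c1@0 c2@4, authorship .....
After op 2 (insert('b')): buffer="birjdbn" (len 7), cursors c1@1 c2@6, authorship 1....2.
After op 3 (add_cursor(1)): buffer="birjdbn" (len 7), cursors c1@1 c3@1 c2@6, authorship 1....2.
After op 4 (insert('f')): buffer="bffirjdbfn" (len 10), cursors c1@3 c3@3 c2@9, authorship 113....22.
After op 5 (insert('j')): buffer="bffjjirjdbfjn" (len 13), cursors c1@5 c3@5 c2@12, authorship 11313....222.

Answer: 5 12 5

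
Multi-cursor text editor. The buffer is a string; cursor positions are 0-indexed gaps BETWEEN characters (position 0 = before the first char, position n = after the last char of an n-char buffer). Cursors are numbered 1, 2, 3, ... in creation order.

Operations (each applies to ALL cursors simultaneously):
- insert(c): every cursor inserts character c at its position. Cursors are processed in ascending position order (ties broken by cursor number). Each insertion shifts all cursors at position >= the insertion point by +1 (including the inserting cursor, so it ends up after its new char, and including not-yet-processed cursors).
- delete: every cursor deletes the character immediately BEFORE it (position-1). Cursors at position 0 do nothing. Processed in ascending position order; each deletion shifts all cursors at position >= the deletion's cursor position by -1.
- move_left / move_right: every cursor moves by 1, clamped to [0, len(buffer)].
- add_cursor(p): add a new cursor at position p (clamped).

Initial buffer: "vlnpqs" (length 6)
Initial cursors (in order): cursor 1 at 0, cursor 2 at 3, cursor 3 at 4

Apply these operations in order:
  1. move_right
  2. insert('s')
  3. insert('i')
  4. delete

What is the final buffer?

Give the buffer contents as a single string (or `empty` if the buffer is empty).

After op 1 (move_right): buffer="vlnpqs" (len 6), cursors c1@1 c2@4 c3@5, authorship ......
After op 2 (insert('s')): buffer="vslnpsqss" (len 9), cursors c1@2 c2@6 c3@8, authorship .1...2.3.
After op 3 (insert('i')): buffer="vsilnpsiqsis" (len 12), cursors c1@3 c2@8 c3@11, authorship .11...22.33.
After op 4 (delete): buffer="vslnpsqss" (len 9), cursors c1@2 c2@6 c3@8, authorship .1...2.3.

Answer: vslnpsqss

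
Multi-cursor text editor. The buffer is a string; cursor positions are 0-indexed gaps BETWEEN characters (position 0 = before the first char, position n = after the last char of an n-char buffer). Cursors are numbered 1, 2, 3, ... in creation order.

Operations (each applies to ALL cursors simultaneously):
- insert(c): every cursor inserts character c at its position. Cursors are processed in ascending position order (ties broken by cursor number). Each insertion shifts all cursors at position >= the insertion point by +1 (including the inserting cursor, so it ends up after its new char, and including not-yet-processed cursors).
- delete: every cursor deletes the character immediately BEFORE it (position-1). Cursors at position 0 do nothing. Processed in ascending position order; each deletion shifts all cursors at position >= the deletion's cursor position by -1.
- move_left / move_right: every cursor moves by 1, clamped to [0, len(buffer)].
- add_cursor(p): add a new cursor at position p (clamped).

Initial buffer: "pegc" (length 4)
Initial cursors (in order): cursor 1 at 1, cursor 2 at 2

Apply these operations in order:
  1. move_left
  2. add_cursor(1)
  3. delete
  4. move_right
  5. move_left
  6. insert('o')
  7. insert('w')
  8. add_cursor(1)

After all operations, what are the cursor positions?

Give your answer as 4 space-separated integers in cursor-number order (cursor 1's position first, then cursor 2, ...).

After op 1 (move_left): buffer="pegc" (len 4), cursors c1@0 c2@1, authorship ....
After op 2 (add_cursor(1)): buffer="pegc" (len 4), cursors c1@0 c2@1 c3@1, authorship ....
After op 3 (delete): buffer="egc" (len 3), cursors c1@0 c2@0 c3@0, authorship ...
After op 4 (move_right): buffer="egc" (len 3), cursors c1@1 c2@1 c3@1, authorship ...
After op 5 (move_left): buffer="egc" (len 3), cursors c1@0 c2@0 c3@0, authorship ...
After op 6 (insert('o')): buffer="oooegc" (len 6), cursors c1@3 c2@3 c3@3, authorship 123...
After op 7 (insert('w')): buffer="ooowwwegc" (len 9), cursors c1@6 c2@6 c3@6, authorship 123123...
After op 8 (add_cursor(1)): buffer="ooowwwegc" (len 9), cursors c4@1 c1@6 c2@6 c3@6, authorship 123123...

Answer: 6 6 6 1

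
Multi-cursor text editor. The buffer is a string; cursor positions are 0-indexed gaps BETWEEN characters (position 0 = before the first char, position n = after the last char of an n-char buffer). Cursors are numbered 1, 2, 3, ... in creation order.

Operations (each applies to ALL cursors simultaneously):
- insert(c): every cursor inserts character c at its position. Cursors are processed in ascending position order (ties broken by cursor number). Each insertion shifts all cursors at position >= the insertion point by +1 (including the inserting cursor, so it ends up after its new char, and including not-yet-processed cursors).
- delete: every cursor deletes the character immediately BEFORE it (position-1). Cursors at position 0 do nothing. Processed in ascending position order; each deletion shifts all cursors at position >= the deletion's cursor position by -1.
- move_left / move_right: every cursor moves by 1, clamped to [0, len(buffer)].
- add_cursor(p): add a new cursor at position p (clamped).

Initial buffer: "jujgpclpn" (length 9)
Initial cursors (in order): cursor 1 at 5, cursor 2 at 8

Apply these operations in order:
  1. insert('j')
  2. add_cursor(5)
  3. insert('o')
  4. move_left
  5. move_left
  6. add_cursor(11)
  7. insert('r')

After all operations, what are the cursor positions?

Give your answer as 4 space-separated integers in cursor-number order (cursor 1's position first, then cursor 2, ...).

After op 1 (insert('j')): buffer="jujgpjclpjn" (len 11), cursors c1@6 c2@10, authorship .....1...2.
After op 2 (add_cursor(5)): buffer="jujgpjclpjn" (len 11), cursors c3@5 c1@6 c2@10, authorship .....1...2.
After op 3 (insert('o')): buffer="jujgpojoclpjon" (len 14), cursors c3@6 c1@8 c2@13, authorship .....311...22.
After op 4 (move_left): buffer="jujgpojoclpjon" (len 14), cursors c3@5 c1@7 c2@12, authorship .....311...22.
After op 5 (move_left): buffer="jujgpojoclpjon" (len 14), cursors c3@4 c1@6 c2@11, authorship .....311...22.
After op 6 (add_cursor(11)): buffer="jujgpojoclpjon" (len 14), cursors c3@4 c1@6 c2@11 c4@11, authorship .....311...22.
After op 7 (insert('r')): buffer="jujgrporjoclprrjon" (len 18), cursors c3@5 c1@8 c2@15 c4@15, authorship ....3.3111...2422.

Answer: 8 15 5 15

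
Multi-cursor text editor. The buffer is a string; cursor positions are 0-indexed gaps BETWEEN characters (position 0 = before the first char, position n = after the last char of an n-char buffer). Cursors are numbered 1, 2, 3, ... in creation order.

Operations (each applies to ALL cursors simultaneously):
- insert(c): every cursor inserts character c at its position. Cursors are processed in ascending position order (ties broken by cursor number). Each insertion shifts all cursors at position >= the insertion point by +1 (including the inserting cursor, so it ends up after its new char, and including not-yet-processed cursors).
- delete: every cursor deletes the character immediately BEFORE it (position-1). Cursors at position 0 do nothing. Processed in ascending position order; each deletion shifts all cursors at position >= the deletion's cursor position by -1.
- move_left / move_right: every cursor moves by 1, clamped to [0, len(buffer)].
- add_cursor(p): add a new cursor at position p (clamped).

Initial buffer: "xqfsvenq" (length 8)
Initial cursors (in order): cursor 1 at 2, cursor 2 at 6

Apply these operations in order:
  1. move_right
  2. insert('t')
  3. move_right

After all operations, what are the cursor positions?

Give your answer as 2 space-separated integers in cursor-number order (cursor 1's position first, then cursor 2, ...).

After op 1 (move_right): buffer="xqfsvenq" (len 8), cursors c1@3 c2@7, authorship ........
After op 2 (insert('t')): buffer="xqftsventq" (len 10), cursors c1@4 c2@9, authorship ...1....2.
After op 3 (move_right): buffer="xqftsventq" (len 10), cursors c1@5 c2@10, authorship ...1....2.

Answer: 5 10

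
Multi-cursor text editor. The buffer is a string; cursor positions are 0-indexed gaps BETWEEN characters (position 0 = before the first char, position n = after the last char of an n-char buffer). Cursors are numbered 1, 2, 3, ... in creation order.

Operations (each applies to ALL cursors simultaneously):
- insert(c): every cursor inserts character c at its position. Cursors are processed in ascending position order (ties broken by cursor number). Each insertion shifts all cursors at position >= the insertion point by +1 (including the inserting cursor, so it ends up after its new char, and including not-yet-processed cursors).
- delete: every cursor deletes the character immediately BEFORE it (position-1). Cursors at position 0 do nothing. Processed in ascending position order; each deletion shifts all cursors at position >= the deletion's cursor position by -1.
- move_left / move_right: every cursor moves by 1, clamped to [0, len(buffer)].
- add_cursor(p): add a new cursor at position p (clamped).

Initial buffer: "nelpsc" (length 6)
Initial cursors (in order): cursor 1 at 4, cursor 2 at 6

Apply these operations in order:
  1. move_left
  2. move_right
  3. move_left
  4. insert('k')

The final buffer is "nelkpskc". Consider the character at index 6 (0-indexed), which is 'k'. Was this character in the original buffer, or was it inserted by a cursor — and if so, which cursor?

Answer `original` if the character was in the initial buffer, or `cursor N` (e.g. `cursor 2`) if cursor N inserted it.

Answer: cursor 2

Derivation:
After op 1 (move_left): buffer="nelpsc" (len 6), cursors c1@3 c2@5, authorship ......
After op 2 (move_right): buffer="nelpsc" (len 6), cursors c1@4 c2@6, authorship ......
After op 3 (move_left): buffer="nelpsc" (len 6), cursors c1@3 c2@5, authorship ......
After op 4 (insert('k')): buffer="nelkpskc" (len 8), cursors c1@4 c2@7, authorship ...1..2.
Authorship (.=original, N=cursor N): . . . 1 . . 2 .
Index 6: author = 2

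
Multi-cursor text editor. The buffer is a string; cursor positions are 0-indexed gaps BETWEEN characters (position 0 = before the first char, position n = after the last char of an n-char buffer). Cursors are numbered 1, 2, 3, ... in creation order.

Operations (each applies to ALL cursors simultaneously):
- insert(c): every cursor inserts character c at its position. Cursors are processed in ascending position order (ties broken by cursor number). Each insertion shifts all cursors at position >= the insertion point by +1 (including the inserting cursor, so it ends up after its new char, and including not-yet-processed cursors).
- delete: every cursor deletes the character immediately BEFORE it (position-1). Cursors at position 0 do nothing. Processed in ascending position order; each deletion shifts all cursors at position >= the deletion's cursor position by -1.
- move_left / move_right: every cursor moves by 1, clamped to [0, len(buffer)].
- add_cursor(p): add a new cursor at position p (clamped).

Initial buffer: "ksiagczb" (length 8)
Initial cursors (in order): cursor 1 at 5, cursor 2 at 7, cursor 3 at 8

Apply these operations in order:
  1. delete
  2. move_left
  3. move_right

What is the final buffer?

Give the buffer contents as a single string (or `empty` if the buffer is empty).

After op 1 (delete): buffer="ksiac" (len 5), cursors c1@4 c2@5 c3@5, authorship .....
After op 2 (move_left): buffer="ksiac" (len 5), cursors c1@3 c2@4 c3@4, authorship .....
After op 3 (move_right): buffer="ksiac" (len 5), cursors c1@4 c2@5 c3@5, authorship .....

Answer: ksiac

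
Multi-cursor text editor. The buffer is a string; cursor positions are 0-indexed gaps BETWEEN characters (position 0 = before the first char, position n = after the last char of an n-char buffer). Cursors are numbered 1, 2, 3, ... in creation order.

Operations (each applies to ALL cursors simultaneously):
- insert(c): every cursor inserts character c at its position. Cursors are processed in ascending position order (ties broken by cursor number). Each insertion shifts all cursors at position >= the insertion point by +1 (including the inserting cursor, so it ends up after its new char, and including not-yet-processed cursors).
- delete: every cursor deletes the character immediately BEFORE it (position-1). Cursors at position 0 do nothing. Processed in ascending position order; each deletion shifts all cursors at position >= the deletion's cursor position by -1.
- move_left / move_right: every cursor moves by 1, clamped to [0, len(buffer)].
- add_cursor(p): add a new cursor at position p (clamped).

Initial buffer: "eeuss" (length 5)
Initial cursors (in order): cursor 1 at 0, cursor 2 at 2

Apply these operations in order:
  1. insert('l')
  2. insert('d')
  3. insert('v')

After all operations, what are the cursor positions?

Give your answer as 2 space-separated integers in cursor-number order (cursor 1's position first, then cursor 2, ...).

After op 1 (insert('l')): buffer="leeluss" (len 7), cursors c1@1 c2@4, authorship 1..2...
After op 2 (insert('d')): buffer="ldeelduss" (len 9), cursors c1@2 c2@6, authorship 11..22...
After op 3 (insert('v')): buffer="ldveeldvuss" (len 11), cursors c1@3 c2@8, authorship 111..222...

Answer: 3 8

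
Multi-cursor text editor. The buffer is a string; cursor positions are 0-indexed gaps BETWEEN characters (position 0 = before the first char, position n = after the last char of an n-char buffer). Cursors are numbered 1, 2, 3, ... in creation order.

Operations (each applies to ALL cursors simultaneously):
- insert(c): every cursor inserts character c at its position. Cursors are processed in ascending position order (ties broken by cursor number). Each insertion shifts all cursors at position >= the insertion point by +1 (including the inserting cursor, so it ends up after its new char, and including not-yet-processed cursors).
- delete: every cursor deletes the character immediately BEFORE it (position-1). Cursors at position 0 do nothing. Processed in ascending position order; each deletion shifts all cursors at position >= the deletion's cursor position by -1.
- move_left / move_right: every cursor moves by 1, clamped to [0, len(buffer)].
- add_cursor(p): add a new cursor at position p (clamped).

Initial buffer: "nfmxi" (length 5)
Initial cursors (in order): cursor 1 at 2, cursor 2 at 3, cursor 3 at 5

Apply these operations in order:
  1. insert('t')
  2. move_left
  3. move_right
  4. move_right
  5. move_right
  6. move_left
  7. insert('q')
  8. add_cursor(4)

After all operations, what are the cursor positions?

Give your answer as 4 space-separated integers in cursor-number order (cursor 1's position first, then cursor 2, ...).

Answer: 5 8 10 4

Derivation:
After op 1 (insert('t')): buffer="nftmtxit" (len 8), cursors c1@3 c2@5 c3@8, authorship ..1.2..3
After op 2 (move_left): buffer="nftmtxit" (len 8), cursors c1@2 c2@4 c3@7, authorship ..1.2..3
After op 3 (move_right): buffer="nftmtxit" (len 8), cursors c1@3 c2@5 c3@8, authorship ..1.2..3
After op 4 (move_right): buffer="nftmtxit" (len 8), cursors c1@4 c2@6 c3@8, authorship ..1.2..3
After op 5 (move_right): buffer="nftmtxit" (len 8), cursors c1@5 c2@7 c3@8, authorship ..1.2..3
After op 6 (move_left): buffer="nftmtxit" (len 8), cursors c1@4 c2@6 c3@7, authorship ..1.2..3
After op 7 (insert('q')): buffer="nftmqtxqiqt" (len 11), cursors c1@5 c2@8 c3@10, authorship ..1.12.2.33
After op 8 (add_cursor(4)): buffer="nftmqtxqiqt" (len 11), cursors c4@4 c1@5 c2@8 c3@10, authorship ..1.12.2.33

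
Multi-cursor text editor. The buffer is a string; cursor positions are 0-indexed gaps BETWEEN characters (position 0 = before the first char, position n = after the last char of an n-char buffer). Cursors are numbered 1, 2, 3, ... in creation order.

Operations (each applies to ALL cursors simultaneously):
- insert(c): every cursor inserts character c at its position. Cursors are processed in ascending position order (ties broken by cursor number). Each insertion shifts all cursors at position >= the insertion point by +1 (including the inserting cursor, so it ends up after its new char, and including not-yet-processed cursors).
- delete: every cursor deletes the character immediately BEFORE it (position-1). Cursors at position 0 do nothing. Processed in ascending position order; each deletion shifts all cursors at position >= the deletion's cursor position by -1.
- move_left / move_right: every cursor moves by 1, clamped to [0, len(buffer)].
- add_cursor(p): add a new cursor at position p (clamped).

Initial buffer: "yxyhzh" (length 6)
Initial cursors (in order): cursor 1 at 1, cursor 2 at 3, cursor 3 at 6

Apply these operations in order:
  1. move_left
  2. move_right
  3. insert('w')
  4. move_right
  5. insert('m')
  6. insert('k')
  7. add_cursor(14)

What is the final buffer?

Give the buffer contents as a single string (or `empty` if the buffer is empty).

Answer: ywxmkywhmkzhwmk

Derivation:
After op 1 (move_left): buffer="yxyhzh" (len 6), cursors c1@0 c2@2 c3@5, authorship ......
After op 2 (move_right): buffer="yxyhzh" (len 6), cursors c1@1 c2@3 c3@6, authorship ......
After op 3 (insert('w')): buffer="ywxywhzhw" (len 9), cursors c1@2 c2@5 c3@9, authorship .1..2...3
After op 4 (move_right): buffer="ywxywhzhw" (len 9), cursors c1@3 c2@6 c3@9, authorship .1..2...3
After op 5 (insert('m')): buffer="ywxmywhmzhwm" (len 12), cursors c1@4 c2@8 c3@12, authorship .1.1.2.2..33
After op 6 (insert('k')): buffer="ywxmkywhmkzhwmk" (len 15), cursors c1@5 c2@10 c3@15, authorship .1.11.2.22..333
After op 7 (add_cursor(14)): buffer="ywxmkywhmkzhwmk" (len 15), cursors c1@5 c2@10 c4@14 c3@15, authorship .1.11.2.22..333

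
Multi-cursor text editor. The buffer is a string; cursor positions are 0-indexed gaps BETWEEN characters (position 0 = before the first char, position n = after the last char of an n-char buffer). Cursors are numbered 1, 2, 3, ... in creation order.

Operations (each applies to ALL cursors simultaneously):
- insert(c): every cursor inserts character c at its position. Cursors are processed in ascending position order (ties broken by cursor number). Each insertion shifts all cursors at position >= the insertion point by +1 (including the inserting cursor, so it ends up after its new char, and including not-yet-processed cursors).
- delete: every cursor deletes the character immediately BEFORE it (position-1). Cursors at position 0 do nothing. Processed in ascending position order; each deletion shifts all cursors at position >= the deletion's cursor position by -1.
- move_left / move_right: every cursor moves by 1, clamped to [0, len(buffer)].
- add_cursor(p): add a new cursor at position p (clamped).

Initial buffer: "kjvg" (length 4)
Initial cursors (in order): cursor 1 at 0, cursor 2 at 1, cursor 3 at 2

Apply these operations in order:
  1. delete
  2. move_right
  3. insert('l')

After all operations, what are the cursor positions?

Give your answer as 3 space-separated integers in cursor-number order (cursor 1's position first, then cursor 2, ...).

After op 1 (delete): buffer="vg" (len 2), cursors c1@0 c2@0 c3@0, authorship ..
After op 2 (move_right): buffer="vg" (len 2), cursors c1@1 c2@1 c3@1, authorship ..
After op 3 (insert('l')): buffer="vlllg" (len 5), cursors c1@4 c2@4 c3@4, authorship .123.

Answer: 4 4 4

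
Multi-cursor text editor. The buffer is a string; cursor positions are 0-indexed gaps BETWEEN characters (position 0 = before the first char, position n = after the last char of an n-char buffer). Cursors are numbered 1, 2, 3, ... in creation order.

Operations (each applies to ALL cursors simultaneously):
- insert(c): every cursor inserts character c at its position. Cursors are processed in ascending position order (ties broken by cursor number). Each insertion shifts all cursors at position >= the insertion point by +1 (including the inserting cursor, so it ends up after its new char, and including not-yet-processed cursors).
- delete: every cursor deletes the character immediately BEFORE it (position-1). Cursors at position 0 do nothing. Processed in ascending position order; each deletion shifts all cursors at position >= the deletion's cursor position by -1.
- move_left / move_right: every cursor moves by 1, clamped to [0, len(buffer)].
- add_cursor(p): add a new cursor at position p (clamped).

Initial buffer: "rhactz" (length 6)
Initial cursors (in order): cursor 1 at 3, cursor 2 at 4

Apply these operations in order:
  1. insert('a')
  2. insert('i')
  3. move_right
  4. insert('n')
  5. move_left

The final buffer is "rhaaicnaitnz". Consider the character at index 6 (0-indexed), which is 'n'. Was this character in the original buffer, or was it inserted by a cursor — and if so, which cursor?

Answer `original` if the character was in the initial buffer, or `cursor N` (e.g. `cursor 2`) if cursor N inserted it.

Answer: cursor 1

Derivation:
After op 1 (insert('a')): buffer="rhaacatz" (len 8), cursors c1@4 c2@6, authorship ...1.2..
After op 2 (insert('i')): buffer="rhaaicaitz" (len 10), cursors c1@5 c2@8, authorship ...11.22..
After op 3 (move_right): buffer="rhaaicaitz" (len 10), cursors c1@6 c2@9, authorship ...11.22..
After op 4 (insert('n')): buffer="rhaaicnaitnz" (len 12), cursors c1@7 c2@11, authorship ...11.122.2.
After op 5 (move_left): buffer="rhaaicnaitnz" (len 12), cursors c1@6 c2@10, authorship ...11.122.2.
Authorship (.=original, N=cursor N): . . . 1 1 . 1 2 2 . 2 .
Index 6: author = 1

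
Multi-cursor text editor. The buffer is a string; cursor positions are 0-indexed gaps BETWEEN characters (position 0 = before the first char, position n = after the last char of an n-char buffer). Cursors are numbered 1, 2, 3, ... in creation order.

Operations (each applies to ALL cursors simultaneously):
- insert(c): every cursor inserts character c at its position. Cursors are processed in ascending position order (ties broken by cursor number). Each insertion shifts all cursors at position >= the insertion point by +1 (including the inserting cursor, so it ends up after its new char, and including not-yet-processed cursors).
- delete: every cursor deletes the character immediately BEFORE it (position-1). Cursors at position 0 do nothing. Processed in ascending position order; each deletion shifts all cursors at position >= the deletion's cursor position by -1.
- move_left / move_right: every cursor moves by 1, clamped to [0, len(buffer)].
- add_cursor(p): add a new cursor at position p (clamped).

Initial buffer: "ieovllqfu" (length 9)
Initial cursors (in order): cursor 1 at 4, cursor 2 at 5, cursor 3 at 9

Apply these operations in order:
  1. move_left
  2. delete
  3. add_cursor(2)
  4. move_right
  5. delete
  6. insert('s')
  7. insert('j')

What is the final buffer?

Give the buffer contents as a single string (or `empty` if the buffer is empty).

After op 1 (move_left): buffer="ieovllqfu" (len 9), cursors c1@3 c2@4 c3@8, authorship .........
After op 2 (delete): buffer="iellqu" (len 6), cursors c1@2 c2@2 c3@5, authorship ......
After op 3 (add_cursor(2)): buffer="iellqu" (len 6), cursors c1@2 c2@2 c4@2 c3@5, authorship ......
After op 4 (move_right): buffer="iellqu" (len 6), cursors c1@3 c2@3 c4@3 c3@6, authorship ......
After op 5 (delete): buffer="lq" (len 2), cursors c1@0 c2@0 c4@0 c3@2, authorship ..
After op 6 (insert('s')): buffer="ssslqs" (len 6), cursors c1@3 c2@3 c4@3 c3@6, authorship 124..3
After op 7 (insert('j')): buffer="sssjjjlqsj" (len 10), cursors c1@6 c2@6 c4@6 c3@10, authorship 124124..33

Answer: sssjjjlqsj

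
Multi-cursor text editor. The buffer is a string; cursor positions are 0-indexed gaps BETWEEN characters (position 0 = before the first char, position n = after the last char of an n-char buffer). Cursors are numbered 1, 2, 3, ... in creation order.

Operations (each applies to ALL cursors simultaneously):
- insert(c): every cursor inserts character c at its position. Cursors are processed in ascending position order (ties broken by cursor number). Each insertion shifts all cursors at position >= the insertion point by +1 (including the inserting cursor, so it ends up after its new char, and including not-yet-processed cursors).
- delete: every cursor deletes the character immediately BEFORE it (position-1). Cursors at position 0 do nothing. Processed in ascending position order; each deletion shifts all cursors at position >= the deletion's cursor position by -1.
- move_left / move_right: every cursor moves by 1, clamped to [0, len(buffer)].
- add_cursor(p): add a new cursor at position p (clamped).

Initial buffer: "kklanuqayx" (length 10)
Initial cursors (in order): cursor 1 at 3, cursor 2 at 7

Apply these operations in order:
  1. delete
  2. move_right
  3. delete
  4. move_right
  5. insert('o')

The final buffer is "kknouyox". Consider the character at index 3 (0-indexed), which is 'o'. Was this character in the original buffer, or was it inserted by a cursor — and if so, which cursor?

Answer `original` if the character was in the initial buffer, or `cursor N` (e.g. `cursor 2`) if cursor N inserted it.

Answer: cursor 1

Derivation:
After op 1 (delete): buffer="kkanuayx" (len 8), cursors c1@2 c2@5, authorship ........
After op 2 (move_right): buffer="kkanuayx" (len 8), cursors c1@3 c2@6, authorship ........
After op 3 (delete): buffer="kknuyx" (len 6), cursors c1@2 c2@4, authorship ......
After op 4 (move_right): buffer="kknuyx" (len 6), cursors c1@3 c2@5, authorship ......
After op 5 (insert('o')): buffer="kknouyox" (len 8), cursors c1@4 c2@7, authorship ...1..2.
Authorship (.=original, N=cursor N): . . . 1 . . 2 .
Index 3: author = 1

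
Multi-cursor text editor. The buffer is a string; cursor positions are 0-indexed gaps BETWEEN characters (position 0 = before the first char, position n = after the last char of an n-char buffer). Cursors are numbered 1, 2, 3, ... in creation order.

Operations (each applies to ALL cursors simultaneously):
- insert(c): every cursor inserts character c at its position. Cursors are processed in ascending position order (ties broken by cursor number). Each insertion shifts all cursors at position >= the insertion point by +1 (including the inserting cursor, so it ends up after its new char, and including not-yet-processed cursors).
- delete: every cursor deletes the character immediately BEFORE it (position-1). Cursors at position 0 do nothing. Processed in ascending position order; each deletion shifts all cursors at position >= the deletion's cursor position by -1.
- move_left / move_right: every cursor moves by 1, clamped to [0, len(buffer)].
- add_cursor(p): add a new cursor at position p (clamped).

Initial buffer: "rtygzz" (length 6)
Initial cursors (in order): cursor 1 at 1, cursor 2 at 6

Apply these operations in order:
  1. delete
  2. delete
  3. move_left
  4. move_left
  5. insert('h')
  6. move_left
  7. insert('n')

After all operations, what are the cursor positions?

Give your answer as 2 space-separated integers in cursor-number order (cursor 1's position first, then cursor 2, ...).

After op 1 (delete): buffer="tygz" (len 4), cursors c1@0 c2@4, authorship ....
After op 2 (delete): buffer="tyg" (len 3), cursors c1@0 c2@3, authorship ...
After op 3 (move_left): buffer="tyg" (len 3), cursors c1@0 c2@2, authorship ...
After op 4 (move_left): buffer="tyg" (len 3), cursors c1@0 c2@1, authorship ...
After op 5 (insert('h')): buffer="hthyg" (len 5), cursors c1@1 c2@3, authorship 1.2..
After op 6 (move_left): buffer="hthyg" (len 5), cursors c1@0 c2@2, authorship 1.2..
After op 7 (insert('n')): buffer="nhtnhyg" (len 7), cursors c1@1 c2@4, authorship 11.22..

Answer: 1 4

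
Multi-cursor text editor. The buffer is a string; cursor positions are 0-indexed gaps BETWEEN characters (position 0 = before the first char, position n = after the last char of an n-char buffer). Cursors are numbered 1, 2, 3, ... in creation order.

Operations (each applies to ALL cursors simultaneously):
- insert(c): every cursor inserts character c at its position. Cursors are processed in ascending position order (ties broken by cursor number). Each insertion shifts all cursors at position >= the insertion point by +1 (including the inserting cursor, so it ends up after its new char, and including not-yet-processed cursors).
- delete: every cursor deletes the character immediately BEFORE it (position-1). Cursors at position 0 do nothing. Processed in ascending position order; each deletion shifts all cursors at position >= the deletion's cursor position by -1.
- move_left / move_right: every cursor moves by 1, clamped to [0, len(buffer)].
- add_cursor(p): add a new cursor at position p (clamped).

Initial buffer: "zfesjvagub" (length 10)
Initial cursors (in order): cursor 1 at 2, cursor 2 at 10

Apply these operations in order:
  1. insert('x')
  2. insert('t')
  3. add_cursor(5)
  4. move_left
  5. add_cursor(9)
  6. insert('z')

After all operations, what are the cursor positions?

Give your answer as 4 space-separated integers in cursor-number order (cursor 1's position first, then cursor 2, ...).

Answer: 4 17 6 12

Derivation:
After op 1 (insert('x')): buffer="zfxesjvagubx" (len 12), cursors c1@3 c2@12, authorship ..1........2
After op 2 (insert('t')): buffer="zfxtesjvagubxt" (len 14), cursors c1@4 c2@14, authorship ..11........22
After op 3 (add_cursor(5)): buffer="zfxtesjvagubxt" (len 14), cursors c1@4 c3@5 c2@14, authorship ..11........22
After op 4 (move_left): buffer="zfxtesjvagubxt" (len 14), cursors c1@3 c3@4 c2@13, authorship ..11........22
After op 5 (add_cursor(9)): buffer="zfxtesjvagubxt" (len 14), cursors c1@3 c3@4 c4@9 c2@13, authorship ..11........22
After op 6 (insert('z')): buffer="zfxztzesjvazgubxzt" (len 18), cursors c1@4 c3@6 c4@12 c2@17, authorship ..1113.....4...222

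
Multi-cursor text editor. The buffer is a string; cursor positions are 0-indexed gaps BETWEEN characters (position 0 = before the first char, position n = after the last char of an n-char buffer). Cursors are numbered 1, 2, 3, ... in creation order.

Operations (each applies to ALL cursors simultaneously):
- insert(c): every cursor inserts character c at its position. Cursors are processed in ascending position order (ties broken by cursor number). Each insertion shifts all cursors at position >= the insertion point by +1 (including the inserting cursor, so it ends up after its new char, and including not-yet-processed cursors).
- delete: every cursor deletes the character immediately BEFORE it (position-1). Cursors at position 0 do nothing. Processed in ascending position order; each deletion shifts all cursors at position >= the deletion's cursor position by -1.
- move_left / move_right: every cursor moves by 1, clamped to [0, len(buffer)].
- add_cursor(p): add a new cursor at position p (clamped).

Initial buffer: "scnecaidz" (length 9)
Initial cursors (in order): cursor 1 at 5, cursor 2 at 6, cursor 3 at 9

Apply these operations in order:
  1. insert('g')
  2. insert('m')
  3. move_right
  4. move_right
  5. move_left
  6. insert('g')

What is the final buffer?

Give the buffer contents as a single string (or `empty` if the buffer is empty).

Answer: scnecgmaggmigdzggm

Derivation:
After op 1 (insert('g')): buffer="scnecgagidzg" (len 12), cursors c1@6 c2@8 c3@12, authorship .....1.2...3
After op 2 (insert('m')): buffer="scnecgmagmidzgm" (len 15), cursors c1@7 c2@10 c3@15, authorship .....11.22...33
After op 3 (move_right): buffer="scnecgmagmidzgm" (len 15), cursors c1@8 c2@11 c3@15, authorship .....11.22...33
After op 4 (move_right): buffer="scnecgmagmidzgm" (len 15), cursors c1@9 c2@12 c3@15, authorship .....11.22...33
After op 5 (move_left): buffer="scnecgmagmidzgm" (len 15), cursors c1@8 c2@11 c3@14, authorship .....11.22...33
After op 6 (insert('g')): buffer="scnecgmaggmigdzggm" (len 18), cursors c1@9 c2@13 c3@17, authorship .....11.122.2..333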